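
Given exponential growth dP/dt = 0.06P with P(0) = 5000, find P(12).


The ODE dP/dt = 0.06P has solution P(t) = P(0)e^(0.06t).
Substitute P(0) = 5000 and t = 12: P(12) = 5000 e^(0.72) ≈ 10272.


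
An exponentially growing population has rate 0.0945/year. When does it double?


Exponential growth: P(t) = P₀ e^(0.0945t). Set P(t)/P₀ = 2: e^(0.0945t) = 2.
Solve: t = ln(2)/0.0945 ≈ 7.33 years.


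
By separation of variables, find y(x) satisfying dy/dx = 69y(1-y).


Separate: dy/[y(1-y)] = 69 dx.
Partial fractions: 1/[y(1-y)] = 1/y + 1/(1-y).
Integrate: ln|y/(1-y)| = 69x + C₀.
Solve for y: y = 1/(1 + Ce^(-69x)).


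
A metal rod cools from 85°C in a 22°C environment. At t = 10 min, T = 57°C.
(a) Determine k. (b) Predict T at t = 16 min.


Newton's law: T(t) = T_a + (T₀ - T_a)e^(-kt).
(a) Use T(10) = 57: (57 - 22)/(85 - 22) = e^(-k·10), so k = -ln(0.556)/10 ≈ 0.0588.
(b) Apply k to t = 16: T(16) = 22 + (63)e^(-0.940) ≈ 46.6°C.


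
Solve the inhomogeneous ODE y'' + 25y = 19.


Homogeneous part: r² + 25 = 0 ⇒ r = ±5i, so y_h = C₁cos(5x) + C₂sin(5x).
Try constant y_p = A; plug in: 25A = 19 ⇒ A = 19/25.
General solution: y = C₁cos(5x) + C₂sin(5x) + 19/25.


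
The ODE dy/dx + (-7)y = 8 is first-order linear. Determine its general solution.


P(x) = -7 ⇒ μ = e^(-7x).
(μ y)' = 8e^(-7x) ⇒ μ y = -(8/7)e^(-7x) + C.
Divide by μ: y = -8/7 + Ce^(7x).


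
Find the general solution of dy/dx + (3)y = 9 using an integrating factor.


P(x) = 3, Q(x) = 9; integrating factor μ = e^(3x).
(μ y)' = 9e^(3x) ⇒ μ y = 3e^(3x) + C.
Divide by μ: y = 3 + Ce^(-3x).


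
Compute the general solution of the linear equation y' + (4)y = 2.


P(x) = 4, Q(x) = 2; integrating factor μ = e^(4x).
(μ y)' = 2e^(4x) ⇒ μ y = (1/2)e^(4x) + C.
Divide by μ: y = 1/2 + Ce^(-4x).


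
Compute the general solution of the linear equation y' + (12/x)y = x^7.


P(x) = 12/x ⇒ μ = x^12.
(x^12 y)' = x^19 ⇒ x^12 y = x^20/(20) + C.
Solve for y: y = (1/20)x^8 + C/x^12.


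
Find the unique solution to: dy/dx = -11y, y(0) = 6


General solution of y' = -11y is y = Ce^(-11x).
Apply y(0) = 6: C = 6.
Particular solution: y = 6e^(-11x).


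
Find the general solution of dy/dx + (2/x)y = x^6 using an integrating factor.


P(x) = 2/x ⇒ μ = x^2.
(x^2 y)' = x^2·x^6 = x^8.
Integrate: x^2 y = x^9/(9) + C.
Solve for y: y = (1/9)x^7 + C/x^2.


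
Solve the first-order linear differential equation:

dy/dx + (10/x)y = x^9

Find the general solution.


P(x) = 10/x ⇒ μ = x^10.
(x^10 y)' = x^10·x^9 = x^19.
Integrate: x^10 y = x^20/(20) + C.
Solve for y: y = (1/20)x^10 + C/x^10.


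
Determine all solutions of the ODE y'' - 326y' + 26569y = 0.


Characteristic equation: r² - 326r + 26569 = 0, i.e. (r - 163)² = 0.
Repeated root r = 163; include an x factor for the second linearly independent solution.
General solution: y = (C₁ + C₂x)e^(163x).


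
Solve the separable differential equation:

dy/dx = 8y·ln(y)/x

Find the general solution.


Separate: dy/[y ln(y)] = 8 dx/x.
Substitute u = ln(y): du/u = 8 dx/x.
Integrate: ln|ln(y)| = 8ln|x| + C₀, hence ln(y) = C·x^8.


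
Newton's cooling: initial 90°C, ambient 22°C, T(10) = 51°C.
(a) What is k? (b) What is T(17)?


Newton's law: T(t) = T_a + (T₀ - T_a)e^(-kt).
(a) Use T(10) = 51: (51 - 22)/(90 - 22) = e^(-k·10), so k = -ln(0.426)/10 ≈ 0.0852.
(b) Apply k to t = 17: T(17) = 22 + (68)e^(-1.449) ≈ 38.0°C.


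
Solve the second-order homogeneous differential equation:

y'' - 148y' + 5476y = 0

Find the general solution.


Characteristic equation: r² - 148r + 5476 = 0, i.e. (r - 74)² = 0.
Repeated root r = 74; include an x factor for the second linearly independent solution.
General solution: y = (C₁ + C₂x)e^(74x).


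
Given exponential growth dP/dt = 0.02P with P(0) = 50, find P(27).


The ODE dP/dt = 0.02P has solution P(t) = P(0)e^(0.02t).
Substitute P(0) = 50 and t = 27: P(27) = 50 e^(0.54) ≈ 86.


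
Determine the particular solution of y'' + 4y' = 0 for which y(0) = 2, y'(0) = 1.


Characteristic roots of r² + 4r = 0 are 0, -4.
General solution y = c₁ + c₂ e^(-4x).
Apply y(0) = 2: c₁ + c₂ = 2. Apply y'(0) = 1: 0 c₁ - 4 c₂ = 1.
Solve: c₁ = 9/4, c₂ = -1/4.
Particular solution: y = 9/4 - (1/4)e^(-4x).


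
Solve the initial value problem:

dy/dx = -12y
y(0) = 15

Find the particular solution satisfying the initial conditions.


General solution of y' = -12y is y = Ce^(-12x).
Apply y(0) = 15: C = 15.
Particular solution: y = 15e^(-12x).


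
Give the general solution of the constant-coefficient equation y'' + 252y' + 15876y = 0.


Characteristic equation: r² + 252r + 15876 = 0, i.e. (r + 126)² = 0.
Repeated root r = -126; include an x factor for the second linearly independent solution.
General solution: y = (C₁ + C₂x)e^(-126x).


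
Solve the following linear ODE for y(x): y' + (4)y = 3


P(x) = 4, Q(x) = 3; integrating factor μ = e^(4x).
(μ y)' = 3e^(4x) ⇒ μ y = (3/4)e^(4x) + C.
Divide by μ: y = 3/4 + Ce^(-4x).


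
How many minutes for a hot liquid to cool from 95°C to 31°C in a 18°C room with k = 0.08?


From T(t) = T_a + (T₀ - T_a)e^(-kt), set T(t) = 31:
(31 - 18) / (95 - 18) = e^(-0.08t), so t = -ln(0.169)/0.08 ≈ 22.2 minutes.


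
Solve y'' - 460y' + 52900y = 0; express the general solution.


Characteristic equation: r² - 460r + 52900 = 0, i.e. (r - 230)² = 0.
Repeated root r = 230; include an x factor for the second linearly independent solution.
General solution: y = (C₁ + C₂x)e^(230x).


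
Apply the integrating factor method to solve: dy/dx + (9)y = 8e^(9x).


P(x) = 9 ⇒ μ = e^(9x).
(μ y)' = 8e^(18x) ⇒ μ y = (8/18)e^(18x) + C.
Divide by μ: y = (4/9)e^(9x) + Ce^(-9x).


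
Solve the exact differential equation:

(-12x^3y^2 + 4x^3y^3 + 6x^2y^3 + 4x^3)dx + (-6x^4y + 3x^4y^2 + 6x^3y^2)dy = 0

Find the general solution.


Check exactness: ∂M/∂y = -24x^3y + 12x^3y^2 + 18x^2y^2 and ∂N/∂x = -24x^3y + 12x^3y^2 + 18x^2y^2; equal, so the equation is exact.
Integrate M with respect to x (treating y as constant): ∫M dx = -3x^4y^2 + x^4y^3 + 2x^3y^3 + x^4 + h(y).
Differentiate w.r.t. y and set equal to N: all terms match, so h'(y) = 0 and h is a constant absorbed into C.
General solution: -3x^4y^2 + x^4y^3 + 2x^3y^3 + x^4 = C.


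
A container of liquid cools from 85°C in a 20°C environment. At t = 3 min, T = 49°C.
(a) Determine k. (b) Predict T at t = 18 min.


Newton's law: T(t) = T_a + (T₀ - T_a)e^(-kt).
(a) Use T(3) = 49: (49 - 20)/(85 - 20) = e^(-k·3), so k = -ln(0.446)/3 ≈ 0.2690.
(b) Apply k to t = 18: T(18) = 20 + (65)e^(-4.843) ≈ 20.5°C.


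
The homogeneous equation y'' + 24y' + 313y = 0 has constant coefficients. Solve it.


Characteristic equation: r² + 24r + 313 = 0.
Discriminant is negative; roots r = -12 ± 13i (complex conjugate pair).
General solution uses e^(α x)(C₁ cos(β x) + C₂ sin(β x)): y = e^(-12x)(C₁cos(13x) + C₂sin(13x)).


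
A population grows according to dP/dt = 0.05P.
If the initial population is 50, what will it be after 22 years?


The ODE dP/dt = 0.05P has solution P(t) = P(0)e^(0.05t).
Substitute P(0) = 50 and t = 22: P(22) = 50 e^(1.10) ≈ 150.


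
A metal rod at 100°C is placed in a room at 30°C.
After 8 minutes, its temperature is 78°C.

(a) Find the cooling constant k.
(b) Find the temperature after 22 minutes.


Newton's law: T(t) = T_a + (T₀ - T_a)e^(-kt).
(a) Use T(8) = 78: (78 - 30)/(100 - 30) = e^(-k·8), so k = -ln(0.686)/8 ≈ 0.0472.
(b) Apply k to t = 22: T(22) = 30 + (70)e^(-1.038) ≈ 54.8°C.


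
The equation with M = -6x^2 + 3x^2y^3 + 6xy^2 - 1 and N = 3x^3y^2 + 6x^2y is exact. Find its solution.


Check exactness: ∂M/∂y = 9x^2y^2 + 12xy and ∂N/∂x = 9x^2y^2 + 12xy; equal, so the equation is exact.
Integrate M with respect to x (treating y as constant): ∫M dx = -2x^3 + x^3y^3 + 3x^2y^2 - x + h(y).
Differentiate w.r.t. y and set equal to N: all terms match, so h'(y) = 0 and h is a constant absorbed into C.
General solution: -2x^3 + x^3y^3 + 3x^2y^2 - x = C.


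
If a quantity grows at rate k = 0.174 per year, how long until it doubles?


Exponential growth: P(t) = P₀ e^(0.174t). Set P(t)/P₀ = 2: e^(0.174t) = 2.
Solve: t = ln(2)/0.174 ≈ 3.98 years.


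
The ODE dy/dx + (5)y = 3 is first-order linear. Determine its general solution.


P(x) = 5, Q(x) = 3; integrating factor μ = e^(5x).
(μ y)' = 3e^(5x) ⇒ μ y = (3/5)e^(5x) + C.
Divide by μ: y = 3/5 + Ce^(-5x).


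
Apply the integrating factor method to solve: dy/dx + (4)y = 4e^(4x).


P(x) = 4 ⇒ μ = e^(4x).
(μ y)' = 4e^(8x) ⇒ μ y = (4/8)e^(8x) + C.
Divide by μ: y = (1/2)e^(4x) + Ce^(-4x).


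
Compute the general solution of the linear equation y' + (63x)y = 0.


P(x) = 63x ⇒ μ = e^((63/2)x²).
Q(x) = 0 so μ y is constant: y = Ce^(-(63/2)x²).


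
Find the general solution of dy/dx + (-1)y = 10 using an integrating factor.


P(x) = -1 ⇒ μ = e^(-x).
(μ y)' = 10e^(-x) ⇒ μ y = -10e^(-x) + C.
Divide by μ: y = -10 + Ce^(x).


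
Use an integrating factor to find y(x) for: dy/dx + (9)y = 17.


P(x) = 9, Q(x) = 17; integrating factor μ = e^(9x).
(μ y)' = 17e^(9x) ⇒ μ y = (17/9)e^(9x) + C.
Divide by μ: y = 17/9 + Ce^(-9x).


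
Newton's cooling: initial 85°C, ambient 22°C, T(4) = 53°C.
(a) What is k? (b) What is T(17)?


Newton's law: T(t) = T_a + (T₀ - T_a)e^(-kt).
(a) Use T(4) = 53: (53 - 22)/(85 - 22) = e^(-k·4), so k = -ln(0.492)/4 ≈ 0.1773.
(b) Apply k to t = 17: T(17) = 22 + (63)e^(-3.014) ≈ 25.1°C.


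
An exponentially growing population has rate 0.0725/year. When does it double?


Exponential growth: P(t) = P₀ e^(0.0725t). Set P(t)/P₀ = 2: e^(0.0725t) = 2.
Solve: t = ln(2)/0.0725 ≈ 9.56 years.


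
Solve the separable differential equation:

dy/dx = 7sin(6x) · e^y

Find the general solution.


Separate: e^(-y) dy = 7sin(6x) dx.
Integrate: -e^(-y) = -(7/6)cos(6x) + C₀.
Rearrange: e^(-y) = (7/6)cos(6x) + C.


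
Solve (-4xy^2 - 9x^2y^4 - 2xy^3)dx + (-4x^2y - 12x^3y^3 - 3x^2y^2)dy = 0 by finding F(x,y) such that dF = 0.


Check exactness: ∂M/∂y = -8xy - 36x^2y^3 - 6xy^2 and ∂N/∂x = -8xy - 36x^2y^3 - 6xy^2; equal, so the equation is exact.
Integrate M with respect to x (treating y as constant): ∫M dx = -2x^2y^2 - 3x^3y^4 - x^2y^3 + h(y).
Differentiate w.r.t. y and set equal to N: all terms match, so h'(y) = 0 and h is a constant absorbed into C.
General solution: -2x^2y^2 - 3x^3y^4 - x^2y^3 = C.


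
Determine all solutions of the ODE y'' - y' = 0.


Characteristic equation: r² - r = 0.
Factor: (r - 0)(r - 1) = 0 ⇒ r = 0, 1 (distinct real).
General solution: y = C₁ + C₂e^(x).


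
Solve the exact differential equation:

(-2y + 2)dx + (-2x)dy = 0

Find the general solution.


Check exactness: ∂M/∂y = -2 and ∂N/∂x = -2; equal, so the equation is exact.
Integrate M with respect to x (treating y as constant): ∫M dx = -2xy + 2x + h(y).
Differentiate w.r.t. y and set equal to N: all terms match, so h'(y) = 0 and h is a constant absorbed into C.
General solution: -2xy + 2x = C.


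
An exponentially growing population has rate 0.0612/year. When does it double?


Exponential growth: P(t) = P₀ e^(0.0612t). Set P(t)/P₀ = 2: e^(0.0612t) = 2.
Solve: t = ln(2)/0.0612 ≈ 11.33 years.


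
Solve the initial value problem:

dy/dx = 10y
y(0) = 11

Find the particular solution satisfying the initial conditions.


General solution of y' = 10y is y = Ce^(10x).
Apply y(0) = 11: C = 11.
Particular solution: y = 11e^(10x).


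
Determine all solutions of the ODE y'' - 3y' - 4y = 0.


Characteristic equation: r² - 3r - 4 = 0.
Factor: (r - 4)(r + 1) = 0 ⇒ r = 4, -1 (distinct real).
General solution: y = C₁e^(4x) + C₂e^(-x).


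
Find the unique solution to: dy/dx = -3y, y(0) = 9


General solution of y' = -3y is y = Ce^(-3x).
Apply y(0) = 9: C = 9.
Particular solution: y = 9e^(-3x).


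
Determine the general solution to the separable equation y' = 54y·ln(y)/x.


Separate: dy/[y ln(y)] = 54 dx/x.
Substitute u = ln(y): du/u = 54 dx/x.
Integrate: ln|ln(y)| = 54ln|x| + C₀, hence ln(y) = C·x^54.


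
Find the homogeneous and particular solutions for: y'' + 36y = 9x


Homogeneous: r² + 36 = 0 ⇒ r = ±6i, y_h = C₁cos(6x) + C₂sin(6x).
Polynomial forcing; try y_p = Ax + B. Then y_p'' + 36 y_p = 36(Ax + B) = 9x, so B = 0 and A = 1/4.
General solution: y = C₁cos(6x) + C₂sin(6x) + (1/4)x.


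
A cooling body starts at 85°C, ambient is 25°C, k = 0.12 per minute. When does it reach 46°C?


From T(t) = T_a + (T₀ - T_a)e^(-kt), set T(t) = 46:
(46 - 25) / (85 - 25) = e^(-0.12t), so t = -ln(0.350)/0.12 ≈ 8.7 minutes.


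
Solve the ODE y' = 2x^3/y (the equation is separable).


Separate variables: y dy = 2x^3 dx.
Integrate both sides: y²/2 = (1/2)x^4 + C₀.
Multiply by 2: y² = x^4 + C.


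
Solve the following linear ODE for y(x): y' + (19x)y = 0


P(x) = 19x ⇒ μ = e^((19/2)x²).
Q(x) = 0 so μ y is constant: y = Ce^(-(19/2)x²).


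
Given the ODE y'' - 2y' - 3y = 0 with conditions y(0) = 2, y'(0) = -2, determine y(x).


Characteristic roots of r² - 2r - 3 = 0 are 3, -1.
General solution y = c₁ e^(3x) + c₂ e^(-x).
Apply y(0) = 2: c₁ + c₂ = 2. Apply y'(0) = -2: 3 c₁ - 1 c₂ = -2.
Solve: c₁ = 0, c₂ = 2.
Particular solution: y = 0e^(3x) + 2e^(-x).


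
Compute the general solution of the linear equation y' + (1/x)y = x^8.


P(x) = 1/x ⇒ μ = x^1.
(x^1 y)' = x^1·x^8 = x^9.
Integrate: x^1 y = x^10/(10) + C.
Solve for y: y = (1/10)x^9 + C/x^1.


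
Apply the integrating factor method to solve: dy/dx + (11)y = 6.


P(x) = 11, Q(x) = 6; integrating factor μ = e^(11x).
(μ y)' = 6e^(11x) ⇒ μ y = (6/11)e^(11x) + C.
Divide by μ: y = 6/11 + Ce^(-11x).


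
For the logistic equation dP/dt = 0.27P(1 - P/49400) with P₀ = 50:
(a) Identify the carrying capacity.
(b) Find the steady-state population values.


Logistic ODE dP/dt = 0.27P(1 - P/49400) has equilibria where dP/dt = 0, i.e. P = 0 or P = 49400.
The coefficient (1 - P/K) = 0 when P = K, identifying K = 49400 as the carrying capacity.
(a) K = 49400; (b) equilibria P = 0 and P = 49400.


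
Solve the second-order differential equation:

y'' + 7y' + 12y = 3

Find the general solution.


Characteristic roots of r² + 7r + 12 = 0 are -3, -4.
y_h = C₁e^(-3x) + C₂e^(-4x).
Constant forcing; try y_p = A. Then 12A = 3 ⇒ A = 1/4.
General solution: y = C₁e^(-3x) + C₂e^(-4x) + 1/4.


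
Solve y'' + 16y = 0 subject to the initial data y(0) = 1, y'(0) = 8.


Characteristic roots of r² + 16 = 0 are ±4i, so y = C₁cos(4x) + C₂sin(4x).
Apply y(0) = 1: C₁ = 1. Differentiate and apply y'(0) = 8: 4·C₂ = 8, so C₂ = 2.
Particular solution: y = cos(4x) + 2sin(4x).


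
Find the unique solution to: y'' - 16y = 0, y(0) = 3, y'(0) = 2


Characteristic roots of r² - 16 = 0 are -4, 4.
General solution y = c₁ e^(-4x) + c₂ e^(4x).
Apply y(0) = 3: c₁ + c₂ = 3. Apply y'(0) = 2: -4 c₁ + 4 c₂ = 2.
Solve: c₁ = 5/4, c₂ = 7/4.
Particular solution: y = (5/4)e^(-4x) + (7/4)e^(4x).


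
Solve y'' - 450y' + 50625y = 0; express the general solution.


Characteristic equation: r² - 450r + 50625 = 0, i.e. (r - 225)² = 0.
Repeated root r = 225; include an x factor for the second linearly independent solution.
General solution: y = (C₁ + C₂x)e^(225x).


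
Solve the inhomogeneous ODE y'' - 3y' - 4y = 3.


Characteristic roots of r² - 3r - 4 = 0 are -1, 4.
y_h = C₁e^(-x) + C₂e^(4x).
Forcing exponent 0 is not a characteristic root; try y_p = A.
Substitute: A·(0 + (-3)·0 + (-4)) = A·-4 = 3, so A = -3/4.
General solution: y = C₁e^(-x) + C₂e^(4x) - 3/4.


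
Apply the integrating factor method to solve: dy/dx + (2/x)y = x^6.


P(x) = 2/x ⇒ μ = x^2.
(x^2 y)' = x^8 ⇒ x^2 y = x^9/(9) + C.
Solve for y: y = (1/9)x^7 + C/x^2.


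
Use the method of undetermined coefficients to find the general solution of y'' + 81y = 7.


Homogeneous part: r² + 81 = 0 ⇒ r = ±9i, so y_h = C₁cos(9x) + C₂sin(9x).
Try constant y_p = A; plug in: 81A = 7 ⇒ A = 7/81.
General solution: y = C₁cos(9x) + C₂sin(9x) + 7/81.


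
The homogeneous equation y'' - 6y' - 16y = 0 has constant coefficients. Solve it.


Characteristic equation: r² - 6r - 16 = 0.
Factor: (r + 2)(r - 8) = 0 ⇒ r = -2, 8 (distinct real).
General solution: y = C₁e^(-2x) + C₂e^(8x).


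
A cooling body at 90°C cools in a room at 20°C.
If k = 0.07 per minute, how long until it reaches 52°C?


From T(t) = T_a + (T₀ - T_a)e^(-kt), set T(t) = 52:
(52 - 20) / (90 - 20) = e^(-0.07t), so t = -ln(0.457)/0.07 ≈ 11.2 minutes.


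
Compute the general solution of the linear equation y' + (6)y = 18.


P(x) = 6, Q(x) = 18; integrating factor μ = e^(6x).
(μ y)' = 18e^(6x) ⇒ μ y = 3e^(6x) + C.
Divide by μ: y = 3 + Ce^(-6x).


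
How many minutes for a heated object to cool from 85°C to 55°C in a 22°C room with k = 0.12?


From T(t) = T_a + (T₀ - T_a)e^(-kt), set T(t) = 55:
(55 - 22) / (85 - 22) = e^(-0.12t), so t = -ln(0.524)/0.12 ≈ 5.4 minutes.


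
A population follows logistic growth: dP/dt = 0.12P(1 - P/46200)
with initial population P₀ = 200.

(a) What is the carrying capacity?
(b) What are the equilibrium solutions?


Logistic ODE dP/dt = 0.12P(1 - P/46200) has equilibria where dP/dt = 0, i.e. P = 0 or P = 46200.
The coefficient (1 - P/K) = 0 when P = K, identifying K = 46200 as the carrying capacity.
(a) K = 46200; (b) equilibria P = 0 and P = 46200.


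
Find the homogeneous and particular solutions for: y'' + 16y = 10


Homogeneous part: r² + 16 = 0 ⇒ r = ±4i, so y_h = C₁cos(4x) + C₂sin(4x).
Try constant y_p = A; plug in: 16A = 10 ⇒ A = 5/8.
General solution: y = C₁cos(4x) + C₂sin(4x) + 5/8.


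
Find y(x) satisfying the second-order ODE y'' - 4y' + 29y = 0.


Characteristic equation: r² - 4r + 29 = 0.
Discriminant is negative; roots r = 2 ± 5i (complex conjugate pair).
General solution uses e^(α x)(C₁ cos(β x) + C₂ sin(β x)): y = e^(2x)(C₁cos(5x) + C₂sin(5x)).


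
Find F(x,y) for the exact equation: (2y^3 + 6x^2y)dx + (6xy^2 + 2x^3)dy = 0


Check exactness: ∂M/∂y = 6y^2 + 6x^2 and ∂N/∂x = 6y^2 + 6x^2; equal, so the equation is exact.
Integrate M with respect to x (treating y as constant): ∫M dx = 2xy^3 + 2x^3y + h(y).
Differentiate w.r.t. y and set equal to N: all terms match, so h'(y) = 0 and h is a constant absorbed into C.
General solution: 2xy^3 + 2x^3y = C.


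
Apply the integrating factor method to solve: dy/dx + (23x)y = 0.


P(x) = 23x ⇒ μ = e^((23/2)x²).
Q(x) = 0 so μ y is constant: y = Ce^(-(23/2)x²).


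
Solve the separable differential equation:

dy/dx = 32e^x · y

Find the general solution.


Separate variables: dy/y = 32e^x dx.
Integrate: ln|y| = 32e^x + C₀.
Exponentiate: y = Ce^(32e^x).


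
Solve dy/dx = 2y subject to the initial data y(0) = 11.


General solution of y' = 2y is y = Ce^(2x).
Apply y(0) = 11: C = 11.
Particular solution: y = 11e^(2x).


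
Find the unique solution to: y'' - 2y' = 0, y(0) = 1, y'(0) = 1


Characteristic roots of r² - 2r = 0 are 2, 0.
General solution y = c₁ e^(2x) + c₂.
Apply y(0) = 1: c₁ + c₂ = 1. Apply y'(0) = 1: 2 c₁ + 0 c₂ = 1.
Solve: c₁ = 1/2, c₂ = 1/2.
Particular solution: y = (1/2)e^(2x) + 1/2.


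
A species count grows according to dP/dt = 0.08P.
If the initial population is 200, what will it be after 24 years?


The ODE dP/dt = 0.08P has solution P(t) = P(0)e^(0.08t).
Substitute P(0) = 200 and t = 24: P(24) = 200 e^(1.92) ≈ 1364.


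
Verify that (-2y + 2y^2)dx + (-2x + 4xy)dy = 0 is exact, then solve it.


Check exactness: ∂M/∂y = -2 + 4y and ∂N/∂x = -2 + 4y; equal, so the equation is exact.
Integrate M with respect to x (treating y as constant): ∫M dx = -2xy + 2xy^2 + h(y).
Differentiate w.r.t. y and set equal to N: all terms match, so h'(y) = 0 and h is a constant absorbed into C.
General solution: -2xy + 2xy^2 = C.


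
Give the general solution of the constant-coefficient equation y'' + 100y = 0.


Characteristic equation: r² + 100 = 0.
Discriminant is negative; roots r = 0 ± 10i (complex conjugate pair).
General solution uses e^(α x)(C₁ cos(β x) + C₂ sin(β x)): y = C₁cos(10x) + C₂sin(10x).


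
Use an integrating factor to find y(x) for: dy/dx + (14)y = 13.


P(x) = 14, Q(x) = 13; integrating factor μ = e^(14x).
(μ y)' = 13e^(14x) ⇒ μ y = (13/14)e^(14x) + C.
Divide by μ: y = 13/14 + Ce^(-14x).


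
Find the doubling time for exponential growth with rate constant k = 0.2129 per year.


Exponential growth: P(t) = P₀ e^(0.2129t). Set P(t)/P₀ = 2: e^(0.2129t) = 2.
Solve: t = ln(2)/0.2129 ≈ 3.26 years.


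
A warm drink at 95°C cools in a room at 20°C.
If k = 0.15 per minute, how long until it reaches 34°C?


From T(t) = T_a + (T₀ - T_a)e^(-kt), set T(t) = 34:
(34 - 20) / (95 - 20) = e^(-0.15t), so t = -ln(0.187)/0.15 ≈ 11.2 minutes.


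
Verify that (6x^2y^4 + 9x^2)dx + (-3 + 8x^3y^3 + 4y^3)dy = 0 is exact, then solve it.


Check exactness: ∂M/∂y = 24x^2y^3 and ∂N/∂x = 24x^2y^3; equal, so the equation is exact.
Integrate M with respect to x (treating y as constant): ∫M dx = 2x^3y^4 + 3x^3 + h(y).
Differentiate w.r.t. y and set equal to N: the x-dependent terms already match, leaving h'(y) = -3 + 4y^3. Integrate: h(y) = -3y + y^4.
So F(x,y) = -3y + 2x^3y^4 + 3x^3 + y^4.
General solution: -3y + 2x^3y^4 + 3x^3 + y^4 = C.


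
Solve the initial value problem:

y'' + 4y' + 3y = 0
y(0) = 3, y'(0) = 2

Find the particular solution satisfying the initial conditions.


Characteristic roots of r² + 4r + 3 = 0 are -3, -1.
General solution y = c₁ e^(-3x) + c₂ e^(-x).
Apply y(0) = 3: c₁ + c₂ = 3. Apply y'(0) = 2: -3 c₁ - 1 c₂ = 2.
Solve: c₁ = -5/2, c₂ = 11/2.
Particular solution: y = -(5/2)e^(-3x) + (11/2)e^(-x).


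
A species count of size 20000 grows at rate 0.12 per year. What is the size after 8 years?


The ODE dP/dt = 0.12P has solution P(t) = P(0)e^(0.12t).
Substitute P(0) = 20000 and t = 8: P(8) = 20000 e^(0.96) ≈ 52234.


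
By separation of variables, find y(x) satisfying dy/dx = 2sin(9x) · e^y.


Separate: e^(-y) dy = 2sin(9x) dx.
Integrate: -e^(-y) = -(2/9)cos(9x) + C₀.
Rearrange: e^(-y) = (2/9)cos(9x) + C.


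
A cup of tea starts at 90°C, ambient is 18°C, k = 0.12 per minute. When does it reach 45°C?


From T(t) = T_a + (T₀ - T_a)e^(-kt), set T(t) = 45:
(45 - 18) / (90 - 18) = e^(-0.12t), so t = -ln(0.375)/0.12 ≈ 8.2 minutes.


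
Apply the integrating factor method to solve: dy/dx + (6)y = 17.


P(x) = 6, Q(x) = 17; integrating factor μ = e^(6x).
(μ y)' = 17e^(6x) ⇒ μ y = (17/6)e^(6x) + C.
Divide by μ: y = 17/6 + Ce^(-6x).


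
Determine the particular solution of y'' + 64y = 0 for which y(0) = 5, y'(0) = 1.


Characteristic roots of r² + 64 = 0 are ±8i, so y = C₁cos(8x) + C₂sin(8x).
Apply y(0) = 5: C₁ = 5. Differentiate and apply y'(0) = 1: 8·C₂ = 1, so C₂ = 1/8.
Particular solution: y = 5cos(8x) + (1/8)sin(8x).


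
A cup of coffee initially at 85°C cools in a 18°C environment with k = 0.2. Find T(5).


Newton's law: dT/dt = -k(T - T_a) has solution T(t) = T_a + (T₀ - T_a)e^(-kt).
Plug in T_a = 18, T₀ = 85, k = 0.2, t = 5: T(5) = 18 + (67)e^(-1.00) ≈ 42.6°C.


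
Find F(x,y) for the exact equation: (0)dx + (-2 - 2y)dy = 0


Check exactness: ∂M/∂y = 0 and ∂N/∂x = 0; equal, so the equation is exact.
Integrate M with respect to x (treating y as constant): ∫M dx = 0 + h(y).
Differentiate w.r.t. y and set equal to N: the x-dependent terms already match, leaving h'(y) = -2 - 2y. Integrate: h(y) = -2y - y^2.
So F(x,y) = -2y - y^2.
General solution: -2y - y^2 = C.


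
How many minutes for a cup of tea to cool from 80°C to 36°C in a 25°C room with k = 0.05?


From T(t) = T_a + (T₀ - T_a)e^(-kt), set T(t) = 36:
(36 - 25) / (80 - 25) = e^(-0.05t), so t = -ln(0.200)/0.05 ≈ 32.2 minutes.


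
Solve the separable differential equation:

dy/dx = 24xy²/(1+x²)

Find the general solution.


Separate: dy/y² = 24x/(1+x²) dx.
Integrate LHS: ∫ dy/y² = -1/y.
Integrate RHS via u = 1+x²: 12ln(1+x²) + C.
Result: -1/y = 12ln(1+x²) + C.


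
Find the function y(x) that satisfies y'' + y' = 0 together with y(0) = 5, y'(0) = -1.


Characteristic roots of r² + r = 0 are 0, -1.
General solution y = c₁ + c₂ e^(-x).
Apply y(0) = 5: c₁ + c₂ = 5. Apply y'(0) = -1: 0 c₁ - 1 c₂ = -1.
Solve: c₁ = 4, c₂ = 1.
Particular solution: y = 4 + e^(-x).


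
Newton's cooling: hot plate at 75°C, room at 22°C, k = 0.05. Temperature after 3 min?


Newton's law: dT/dt = -k(T - T_a) has solution T(t) = T_a + (T₀ - T_a)e^(-kt).
Plug in T_a = 22, T₀ = 75, k = 0.05, t = 3: T(3) = 22 + (53)e^(-0.15) ≈ 67.6°C.


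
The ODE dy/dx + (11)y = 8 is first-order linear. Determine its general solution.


P(x) = 11, Q(x) = 8; integrating factor μ = e^(11x).
(μ y)' = 8e^(11x) ⇒ μ y = (8/11)e^(11x) + C.
Divide by μ: y = 8/11 + Ce^(-11x).


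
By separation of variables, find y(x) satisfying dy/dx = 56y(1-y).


Separate: dy/[y(1-y)] = 56 dx.
Partial fractions: 1/[y(1-y)] = 1/y + 1/(1-y).
Integrate: ln|y/(1-y)| = 56x + C₀.
Solve for y: y = 1/(1 + Ce^(-56x)).


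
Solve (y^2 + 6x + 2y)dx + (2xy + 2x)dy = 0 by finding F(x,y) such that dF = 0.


Check exactness: ∂M/∂y = 2y + 2 and ∂N/∂x = 2y + 2; equal, so the equation is exact.
Integrate M with respect to x (treating y as constant): ∫M dx = xy^2 + 3x^2 + 2xy + h(y).
Differentiate w.r.t. y and set equal to N: all terms match, so h'(y) = 0 and h is a constant absorbed into C.
General solution: xy^2 + 3x^2 + 2xy = C.


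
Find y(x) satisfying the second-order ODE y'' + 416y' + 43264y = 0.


Characteristic equation: r² + 416r + 43264 = 0, i.e. (r + 208)² = 0.
Repeated root r = -208; include an x factor for the second linearly independent solution.
General solution: y = (C₁ + C₂x)e^(-208x).


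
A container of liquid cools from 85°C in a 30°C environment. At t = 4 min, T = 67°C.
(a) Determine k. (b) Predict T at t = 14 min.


Newton's law: T(t) = T_a + (T₀ - T_a)e^(-kt).
(a) Use T(4) = 67: (67 - 30)/(85 - 30) = e^(-k·4), so k = -ln(0.673)/4 ≈ 0.0991.
(b) Apply k to t = 14: T(14) = 30 + (55)e^(-1.387) ≈ 43.7°C.


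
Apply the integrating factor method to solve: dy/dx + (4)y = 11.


P(x) = 4, Q(x) = 11; integrating factor μ = e^(4x).
(μ y)' = 11e^(4x) ⇒ μ y = (11/4)e^(4x) + C.
Divide by μ: y = 11/4 + Ce^(-4x).


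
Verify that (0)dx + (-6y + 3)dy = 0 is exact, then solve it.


Check exactness: ∂M/∂y = 0 and ∂N/∂x = 0; equal, so the equation is exact.
Integrate M with respect to x (treating y as constant): ∫M dx = 0 + h(y).
Differentiate w.r.t. y and set equal to N: the x-dependent terms already match, leaving h'(y) = -6y + 3. Integrate: h(y) = -3y^2 + 3y.
So F(x,y) = -3y^2 + 3y.
General solution: -3y^2 + 3y = C.


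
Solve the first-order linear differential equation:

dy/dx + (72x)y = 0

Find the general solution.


P(x) = 72x ⇒ μ = e^(36x²).
Q(x) = 0 so μ y is constant: y = Ce^(-36x²).


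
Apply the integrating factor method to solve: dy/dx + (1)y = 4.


P(x) = 1, Q(x) = 4; integrating factor μ = e^(x).
(μ y)' = 4e^(x) ⇒ μ y = 4e^(x) + C.
Divide by μ: y = 4 + Ce^(-x).


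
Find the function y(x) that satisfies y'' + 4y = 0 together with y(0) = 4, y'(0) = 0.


Characteristic roots of r² + 4 = 0 are ±2i, so y = C₁cos(2x) + C₂sin(2x).
Apply y(0) = 4: C₁ = 4. Differentiate and apply y'(0) = 0: 2·C₂ = 0, so C₂ = 0.
Particular solution: y = 4cos(2x).


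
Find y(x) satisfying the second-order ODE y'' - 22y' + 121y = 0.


Characteristic equation: r² - 22r + 121 = 0, i.e. (r - 11)² = 0.
Repeated root r = 11; include an x factor for the second linearly independent solution.
General solution: y = (C₁ + C₂x)e^(11x).


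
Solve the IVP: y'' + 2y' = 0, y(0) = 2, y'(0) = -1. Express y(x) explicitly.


Characteristic roots of r² + 2r = 0 are -2, 0.
General solution y = c₁ e^(-2x) + c₂.
Apply y(0) = 2: c₁ + c₂ = 2. Apply y'(0) = -1: -2 c₁ + 0 c₂ = -1.
Solve: c₁ = 1/2, c₂ = 3/2.
Particular solution: y = (1/2)e^(-2x) + 3/2.


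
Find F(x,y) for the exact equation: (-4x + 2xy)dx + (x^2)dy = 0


Check exactness: ∂M/∂y = 2x and ∂N/∂x = 2x; equal, so the equation is exact.
Integrate M with respect to x (treating y as constant): ∫M dx = -2x^2 + x^2y + h(y).
Differentiate w.r.t. y and set equal to N: all terms match, so h'(y) = 0 and h is a constant absorbed into C.
General solution: -2x^2 + x^2y = C.


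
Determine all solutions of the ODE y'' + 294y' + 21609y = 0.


Characteristic equation: r² + 294r + 21609 = 0, i.e. (r + 147)² = 0.
Repeated root r = -147; include an x factor for the second linearly independent solution.
General solution: y = (C₁ + C₂x)e^(-147x).


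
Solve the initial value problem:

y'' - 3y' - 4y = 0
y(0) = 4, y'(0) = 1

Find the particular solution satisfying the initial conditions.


Characteristic roots of r² - 3r - 4 = 0 are 4, -1.
General solution y = c₁ e^(4x) + c₂ e^(-x).
Apply y(0) = 4: c₁ + c₂ = 4. Apply y'(0) = 1: 4 c₁ - 1 c₂ = 1.
Solve: c₁ = 1, c₂ = 3.
Particular solution: y = e^(4x) + 3e^(-x).


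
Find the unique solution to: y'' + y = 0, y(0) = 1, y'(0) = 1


Characteristic roots of r² + 1 = 0 are ±1i, so y = C₁cos(x) + C₂sin(x).
Apply y(0) = 1: C₁ = 1. Differentiate and apply y'(0) = 1: 1·C₂ = 1, so C₂ = 1.
Particular solution: y = cos(x) + sin(x).


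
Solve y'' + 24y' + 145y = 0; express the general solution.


Characteristic equation: r² + 24r + 145 = 0.
Discriminant is negative; roots r = -12 ± 1i (complex conjugate pair).
General solution uses e^(α x)(C₁ cos(β x) + C₂ sin(β x)): y = e^(-12x)(C₁cos(x) + C₂sin(x)).


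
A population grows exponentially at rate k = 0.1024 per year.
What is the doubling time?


Exponential growth: P(t) = P₀ e^(0.1024t). Set P(t)/P₀ = 2: e^(0.1024t) = 2.
Solve: t = ln(2)/0.1024 ≈ 6.77 years.


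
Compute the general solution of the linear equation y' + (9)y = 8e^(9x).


P(x) = 9 ⇒ μ = e^(9x).
(μ y)' = 8e^(18x) ⇒ μ y = (8/18)e^(18x) + C.
Divide by μ: y = (4/9)e^(9x) + Ce^(-9x).


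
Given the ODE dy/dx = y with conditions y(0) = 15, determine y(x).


General solution of y' = y is y = Ce^(x).
Apply y(0) = 15: C = 15.
Particular solution: y = 15e^(x).


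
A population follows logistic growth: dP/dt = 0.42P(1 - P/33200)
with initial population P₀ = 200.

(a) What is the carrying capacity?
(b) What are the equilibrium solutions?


Logistic ODE dP/dt = 0.42P(1 - P/33200) has equilibria where dP/dt = 0, i.e. P = 0 or P = 33200.
The coefficient (1 - P/K) = 0 when P = K, identifying K = 33200 as the carrying capacity.
(a) K = 33200; (b) equilibria P = 0 and P = 33200.


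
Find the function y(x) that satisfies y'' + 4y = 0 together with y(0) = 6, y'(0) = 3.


Characteristic roots of r² + 4 = 0 are ±2i, so y = C₁cos(2x) + C₂sin(2x).
Apply y(0) = 6: C₁ = 6. Differentiate and apply y'(0) = 3: 2·C₂ = 3, so C₂ = 3/2.
Particular solution: y = 6cos(2x) + (3/2)sin(2x).


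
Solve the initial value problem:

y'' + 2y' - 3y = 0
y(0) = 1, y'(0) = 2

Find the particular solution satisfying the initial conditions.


Characteristic roots of r² + 2r - 3 = 0 are -3, 1.
General solution y = c₁ e^(-3x) + c₂ e^(x).
Apply y(0) = 1: c₁ + c₂ = 1. Apply y'(0) = 2: -3 c₁ + 1 c₂ = 2.
Solve: c₁ = -1/4, c₂ = 5/4.
Particular solution: y = -(1/4)e^(-3x) + (5/4)e^(x).


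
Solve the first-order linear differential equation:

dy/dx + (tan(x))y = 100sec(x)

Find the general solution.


P(x) = tan(x) ⇒ μ = e^(∫tan(x)dx) = sec(x).
(sec(x) y)' = 100sec²(x) ⇒ sec(x) y = 100tan(x) + C.
Multiply by cos(x): y = 100sin(x) + C·cos(x).


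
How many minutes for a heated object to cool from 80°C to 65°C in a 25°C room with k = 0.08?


From T(t) = T_a + (T₀ - T_a)e^(-kt), set T(t) = 65:
(65 - 25) / (80 - 25) = e^(-0.08t), so t = -ln(0.727)/0.08 ≈ 4.0 minutes.


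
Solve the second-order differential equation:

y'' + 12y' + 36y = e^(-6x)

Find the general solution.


Characteristic polynomial (r + 6)² = 0; repeated root r = -6.
y_h = (C₁ + C₂x)e^(-6x). Forcing matches the repeated root (resonance), so try y_p = Ax² e^(-6x).
Substitute and solve for A: 2A = 1, so A = 1/2.
General solution: y = (C₁ + C₂x + (1/2)x²)e^(-6x).


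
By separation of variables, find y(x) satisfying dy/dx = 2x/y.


Separate variables: y dy = 2x dx.
Integrate both sides: y²/2 = x^2 + C₀.
Multiply by 2: y² = 2x^2 + C.


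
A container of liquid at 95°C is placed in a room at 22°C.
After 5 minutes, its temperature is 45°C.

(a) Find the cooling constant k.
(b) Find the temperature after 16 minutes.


Newton's law: T(t) = T_a + (T₀ - T_a)e^(-kt).
(a) Use T(5) = 45: (45 - 22)/(95 - 22) = e^(-k·5), so k = -ln(0.315)/5 ≈ 0.2310.
(b) Apply k to t = 16: T(16) = 22 + (73)e^(-3.696) ≈ 23.8°C.


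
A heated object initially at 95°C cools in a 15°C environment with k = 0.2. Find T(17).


Newton's law: dT/dt = -k(T - T_a) has solution T(t) = T_a + (T₀ - T_a)e^(-kt).
Plug in T_a = 15, T₀ = 95, k = 0.2, t = 17: T(17) = 15 + (80)e^(-3.40) ≈ 17.7°C.


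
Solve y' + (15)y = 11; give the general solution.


P(x) = 15, Q(x) = 11; integrating factor μ = e^(15x).
(μ y)' = 11e^(15x) ⇒ μ y = (11/15)e^(15x) + C.
Divide by μ: y = 11/15 + Ce^(-15x).


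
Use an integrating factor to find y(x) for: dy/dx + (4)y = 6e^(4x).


P(x) = 4 ⇒ μ = e^(4x).
(μ y)' = 6e^(8x) ⇒ μ y = (6/8)e^(8x) + C.
Divide by μ: y = (3/4)e^(4x) + Ce^(-4x).


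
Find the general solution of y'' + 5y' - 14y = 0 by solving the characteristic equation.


Characteristic equation: r² + 5r - 14 = 0.
Factor: (r - 2)(r + 7) = 0 ⇒ r = 2, -7 (distinct real).
General solution: y = C₁e^(2x) + C₂e^(-7x).


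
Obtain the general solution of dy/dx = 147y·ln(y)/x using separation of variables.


Separate: dy/[y ln(y)] = 147 dx/x.
Substitute u = ln(y): du/u = 147 dx/x.
Integrate: ln|ln(y)| = 147ln|x| + C₀, hence ln(y) = C·x^147.


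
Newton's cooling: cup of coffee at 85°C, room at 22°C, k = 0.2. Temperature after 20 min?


Newton's law: dT/dt = -k(T - T_a) has solution T(t) = T_a + (T₀ - T_a)e^(-kt).
Plug in T_a = 22, T₀ = 85, k = 0.2, t = 20: T(20) = 22 + (63)e^(-4.00) ≈ 23.2°C.


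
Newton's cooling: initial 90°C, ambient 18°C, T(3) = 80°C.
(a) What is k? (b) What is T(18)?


Newton's law: T(t) = T_a + (T₀ - T_a)e^(-kt).
(a) Use T(3) = 80: (80 - 18)/(90 - 18) = e^(-k·3), so k = -ln(0.861)/3 ≈ 0.0498.
(b) Apply k to t = 18: T(18) = 18 + (72)e^(-0.897) ≈ 47.4°C.


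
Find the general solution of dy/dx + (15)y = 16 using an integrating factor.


P(x) = 15, Q(x) = 16; integrating factor μ = e^(15x).
(μ y)' = 16e^(15x) ⇒ μ y = (16/15)e^(15x) + C.
Divide by μ: y = 16/15 + Ce^(-15x).


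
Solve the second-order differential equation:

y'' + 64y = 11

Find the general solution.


Homogeneous part: r² + 64 = 0 ⇒ r = ±8i, so y_h = C₁cos(8x) + C₂sin(8x).
Try constant y_p = A; plug in: 64A = 11 ⇒ A = 11/64.
General solution: y = C₁cos(8x) + C₂sin(8x) + 11/64.


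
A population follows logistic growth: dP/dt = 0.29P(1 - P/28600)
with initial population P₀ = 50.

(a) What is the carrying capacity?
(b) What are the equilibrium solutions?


Logistic ODE dP/dt = 0.29P(1 - P/28600) has equilibria where dP/dt = 0, i.e. P = 0 or P = 28600.
The coefficient (1 - P/K) = 0 when P = K, identifying K = 28600 as the carrying capacity.
(a) K = 28600; (b) equilibria P = 0 and P = 28600.


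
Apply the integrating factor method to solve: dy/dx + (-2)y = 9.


P(x) = -2 ⇒ μ = e^(-2x).
(μ y)' = 9e^(-2x) ⇒ μ y = -(9/2)e^(-2x) + C.
Divide by μ: y = -9/2 + Ce^(2x).


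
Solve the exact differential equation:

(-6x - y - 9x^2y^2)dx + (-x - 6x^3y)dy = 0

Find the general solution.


Check exactness: ∂M/∂y = -1 - 18x^2y and ∂N/∂x = -1 - 18x^2y; equal, so the equation is exact.
Integrate M with respect to x (treating y as constant): ∫M dx = -3x^2 - xy - 3x^3y^2 + h(y).
Differentiate w.r.t. y and set equal to N: all terms match, so h'(y) = 0 and h is a constant absorbed into C.
General solution: -3x^2 - xy - 3x^3y^2 = C.


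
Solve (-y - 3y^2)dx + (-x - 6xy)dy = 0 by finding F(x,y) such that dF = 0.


Check exactness: ∂M/∂y = -1 - 6y and ∂N/∂x = -1 - 6y; equal, so the equation is exact.
Integrate M with respect to x (treating y as constant): ∫M dx = -xy - 3xy^2 + h(y).
Differentiate w.r.t. y and set equal to N: all terms match, so h'(y) = 0 and h is a constant absorbed into C.
General solution: -xy - 3xy^2 = C.


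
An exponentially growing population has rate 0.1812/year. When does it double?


Exponential growth: P(t) = P₀ e^(0.1812t). Set P(t)/P₀ = 2: e^(0.1812t) = 2.
Solve: t = ln(2)/0.1812 ≈ 3.83 years.


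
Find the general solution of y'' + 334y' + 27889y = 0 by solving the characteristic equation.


Characteristic equation: r² + 334r + 27889 = 0, i.e. (r + 167)² = 0.
Repeated root r = -167; include an x factor for the second linearly independent solution.
General solution: y = (C₁ + C₂x)e^(-167x).


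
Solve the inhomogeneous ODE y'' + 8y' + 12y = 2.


Characteristic roots of r² + 8r + 12 = 0 are -6, -2.
y_h = C₁e^(-6x) + C₂e^(-2x).
Constant forcing; try y_p = A. Then 12A = 2 ⇒ A = 1/6.
General solution: y = C₁e^(-6x) + C₂e^(-2x) + 1/6.


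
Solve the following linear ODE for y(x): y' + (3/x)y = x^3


P(x) = 3/x ⇒ μ = x^3.
(x^3 y)' = x^6 ⇒ x^3 y = x^7/(7) + C.
Solve for y: y = (1/7)x^4 + C/x^3.


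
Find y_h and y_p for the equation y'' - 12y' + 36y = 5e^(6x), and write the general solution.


Characteristic polynomial (r - 6)² = 0; repeated root r = 6.
y_h = (C₁ + C₂x)e^(6x). Forcing matches the repeated root (resonance), so try y_p = Ax² e^(6x).
Substitute and solve for A: 2A = 5, so A = 5/2.
General solution: y = (C₁ + C₂x + (5/2)x²)e^(6x).


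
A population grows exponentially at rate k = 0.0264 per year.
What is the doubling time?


Exponential growth: P(t) = P₀ e^(0.0264t). Set P(t)/P₀ = 2: e^(0.0264t) = 2.
Solve: t = ln(2)/0.0264 ≈ 26.26 years.


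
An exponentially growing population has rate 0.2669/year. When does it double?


Exponential growth: P(t) = P₀ e^(0.2669t). Set P(t)/P₀ = 2: e^(0.2669t) = 2.
Solve: t = ln(2)/0.2669 ≈ 2.60 years.


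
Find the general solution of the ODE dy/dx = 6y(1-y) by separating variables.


Separate: dy/[y(1-y)] = 6 dx.
Partial fractions: 1/[y(1-y)] = 1/y + 1/(1-y).
Integrate: ln|y/(1-y)| = 6x + C₀.
Solve for y: y = 1/(1 + Ce^(-6x)).


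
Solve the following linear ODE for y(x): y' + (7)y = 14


P(x) = 7, Q(x) = 14; integrating factor μ = e^(7x).
(μ y)' = 14e^(7x) ⇒ μ y = 2e^(7x) + C.
Divide by μ: y = 2 + Ce^(-7x).


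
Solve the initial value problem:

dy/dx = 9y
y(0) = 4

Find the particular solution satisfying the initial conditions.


General solution of y' = 9y is y = Ce^(9x).
Apply y(0) = 4: C = 4.
Particular solution: y = 4e^(9x).


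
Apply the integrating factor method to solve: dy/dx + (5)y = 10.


P(x) = 5, Q(x) = 10; integrating factor μ = e^(5x).
(μ y)' = 10e^(5x) ⇒ μ y = 2e^(5x) + C.
Divide by μ: y = 2 + Ce^(-5x).


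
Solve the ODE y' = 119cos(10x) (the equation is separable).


g(y) = 1, so integrate directly: y = ∫ 119cos(10x) dx = (119/10)sin(10x) + C.
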